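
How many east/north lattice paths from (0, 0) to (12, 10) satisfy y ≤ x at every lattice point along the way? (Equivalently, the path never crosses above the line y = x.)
Number of paths = 149226

By the reflection principle (André's argument), the number of monotone paths to (12, 10) with n ≤ m that never go above y = x is C(22, 12) − C(22, 13) = 646646 − 497420 = 149226.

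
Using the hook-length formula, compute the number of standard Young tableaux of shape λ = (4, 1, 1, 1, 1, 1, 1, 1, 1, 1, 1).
# SYT of shape (4, 1, 1, 1, 1, 1, 1, 1, 1, 1, 1) = 286

Hook-length formula: f^λ = n! / Π hook(c), product over all cells c of the Young diagram. For λ = (4, 1, 1, 1, 1, 1, 1, 1, 1, 1, 1), n = 14 boxes. Hook lengths by row (left-to-right, top-to-bottom): [14, 3, 2, 1]; [10]; [9]; [8]; [7]; [6]; [5]; [4]; [3]; [2]; [1]. Product of hooks = 304819200. So f^λ = 14! / 304819200 = 87178291200 / 304819200 = 286.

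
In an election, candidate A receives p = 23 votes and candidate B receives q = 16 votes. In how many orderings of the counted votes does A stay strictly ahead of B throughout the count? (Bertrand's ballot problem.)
Strict-lead orderings = 6768687870

Total orderings of the 39 votes with 23 for A: C(39, 23) = 37711260990. By the Bertrand ballot formula (Cycle Lemma / reflection principle), the number of orderings in which A is strictly ahead of B throughout is (p − q)/(p + q) · C(p + q, p) = (23 − 16)/(23 + 16) · 37711260990 = 6768687870.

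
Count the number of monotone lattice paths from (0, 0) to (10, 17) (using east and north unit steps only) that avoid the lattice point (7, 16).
Number of paths = 7455657

Total paths from (0, 0) to (10, 17): C(27, 10) = 8436285. Paths through (7, 16): (paths (0, 0) → (7, 16)) × (paths (7, 16) → (10, 17)) = C(23, 7) · C(4, 3) = 245157 · 4 = 980628. Avoidance count = 8436285 − 980628 = 7455657.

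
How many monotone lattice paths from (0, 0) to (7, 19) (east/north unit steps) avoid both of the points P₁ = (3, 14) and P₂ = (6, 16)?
Number of paths = 300868

Inclusion–exclusion. Total paths: C(26, 7) = 657800. Through P₁: C(17, 3)·C(9, 4) = 85680. Through P₂: C(22, 6)·C(4, 1) = 298452. Since P₁ is strictly southwest of P₂, a monotone path through both must visit P₁ then P₂; paths through both = C(17, 3)·C(5, 3)·C(4, 1) = 27200. Avoid both = 657800 − 85680 − 298452 + 27200 = 300868.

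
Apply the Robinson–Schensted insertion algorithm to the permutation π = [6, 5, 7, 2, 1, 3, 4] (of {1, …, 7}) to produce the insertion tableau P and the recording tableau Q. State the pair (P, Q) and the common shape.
P = [1, 3, 4] / [2, 7] / [5] / [6];  Q = [1, 3, 7] / [2, 6] / [4] / [5];  common shape = (3, 2, 1, 1)

Row-insert the values π_1, π_2, … into P one at a time, bumping the leftmost entry strictly greater than the inserted value down to the next row. The recording tableau Q records, in position (i, j), the step at which that cell was added to P.
  Insert 6 (step 1): P = [6];  Q = [1]
  Insert 5 (step 2): P = [5] / [6];  Q = [1] / [2]
  Insert 7 (step 3): P = [5, 7] / [6];  Q = [1, 3] / [2]
  Insert 2 (step 4): P = [2, 7] / [5] / [6];  Q = [1, 3] / [2] / [4]
  Insert 1 (step 5): P = [1, 7] / [2] / [5] / [6];  Q = [1, 3] / [2] / [4] / [5]
  Insert 3 (step 6): P = [1, 3] / [2, 7] / [5] / [6];  Q = [1, 3] / [2, 6] / [4] / [5]
  Insert 4 (step 7): P = [1, 3, 4] / [2, 7] / [5] / [6];  Q = [1, 3, 7] / [2, 6] / [4] / [5]
Final shape: (3, 2, 1, 1).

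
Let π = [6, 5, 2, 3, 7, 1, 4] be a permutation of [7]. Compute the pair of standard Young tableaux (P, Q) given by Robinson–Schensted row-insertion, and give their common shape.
P = [1, 3, 4] / [2, 7] / [5] / [6];  Q = [1, 4, 5] / [2, 7] / [3] / [6];  common shape = (3, 2, 1, 1)

Row-insert the values π_1, π_2, … into P one at a time, bumping the leftmost entry strictly greater than the inserted value down to the next row. The recording tableau Q records, in position (i, j), the step at which that cell was added to P.
  Insert 6 (step 1): P = [6];  Q = [1]
  Insert 5 (step 2): P = [5] / [6];  Q = [1] / [2]
  Insert 2 (step 3): P = [2] / [5] / [6];  Q = [1] / [2] / [3]
  Insert 3 (step 4): P = [2, 3] / [5] / [6];  Q = [1, 4] / [2] / [3]
  Insert 7 (step 5): P = [2, 3, 7] / [5] / [6];  Q = [1, 4, 5] / [2] / [3]
  Insert 1 (step 6): P = [1, 3, 7] / [2] / [5] / [6];  Q = [1, 4, 5] / [2] / [3] / [6]
  Insert 4 (step 7): P = [1, 3, 4] / [2, 7] / [5] / [6];  Q = [1, 4, 5] / [2, 7] / [3] / [6]
Final shape: (3, 2, 1, 1).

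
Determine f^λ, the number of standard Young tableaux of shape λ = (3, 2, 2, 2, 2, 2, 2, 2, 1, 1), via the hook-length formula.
# SYT of shape (3, 2, 2, 2, 2, 2, 2, 2, 1, 1) = 184756

Hook-length formula: f^λ = n! / Π hook(c), product over all cells c of the Young diagram. For λ = (3, 2, 2, 2, 2, 2, 2, 2, 1, 1), n = 19 boxes. Hook lengths by row (left-to-right, top-to-bottom): [12, 9, 1]; [10, 7]; [9, 6]; [8, 5]; [7, 4]; [6, 3]; [5, 2]; [4, 1]; [2]; [1]. Product of hooks = 658409472000. So f^λ = 19! / 658409472000 = 121645100408832000 / 658409472000 = 184756.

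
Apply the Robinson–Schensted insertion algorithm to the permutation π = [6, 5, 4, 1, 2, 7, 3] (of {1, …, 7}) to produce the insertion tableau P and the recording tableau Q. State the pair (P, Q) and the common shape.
P = [1, 2, 3] / [4, 7] / [5] / [6];  Q = [1, 5, 6] / [2, 7] / [3] / [4];  common shape = (3, 2, 1, 1)

Row-insert the values π_1, π_2, … into P one at a time, bumping the leftmost entry strictly greater than the inserted value down to the next row. The recording tableau Q records, in position (i, j), the step at which that cell was added to P.
  Insert 6 (step 1): P = [6];  Q = [1]
  Insert 5 (step 2): P = [5] / [6];  Q = [1] / [2]
  Insert 4 (step 3): P = [4] / [5] / [6];  Q = [1] / [2] / [3]
  Insert 1 (step 4): P = [1] / [4] / [5] / [6];  Q = [1] / [2] / [3] / [4]
  Insert 2 (step 5): P = [1, 2] / [4] / [5] / [6];  Q = [1, 5] / [2] / [3] / [4]
  Insert 7 (step 6): P = [1, 2, 7] / [4] / [5] / [6];  Q = [1, 5, 6] / [2] / [3] / [4]
  Insert 3 (step 7): P = [1, 2, 3] / [4, 7] / [5] / [6];  Q = [1, 5, 6] / [2, 7] / [3] / [4]
Final shape: (3, 2, 1, 1).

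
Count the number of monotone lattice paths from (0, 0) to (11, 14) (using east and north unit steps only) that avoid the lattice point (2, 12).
Number of paths = 4452395

Total paths from (0, 0) to (11, 14): C(25, 11) = 4457400. Paths through (2, 12): (paths (0, 0) → (2, 12)) × (paths (2, 12) → (11, 14)) = C(14, 2) · C(11, 9) = 91 · 55 = 5005. Avoidance count = 4457400 − 5005 = 4452395.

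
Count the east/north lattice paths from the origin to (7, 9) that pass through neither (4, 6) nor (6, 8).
Number of paths = 3754

Inclusion–exclusion. Total paths: C(16, 7) = 11440. Through P₁: C(10, 4)·C(6, 3) = 4200. Through P₂: C(14, 6)·C(2, 1) = 6006. Since P₁ is strictly southwest of P₂, a monotone path through both must visit P₁ then P₂; paths through both = C(10, 4)·C(4, 2)·C(2, 1) = 2520. Avoid both = 11440 − 4200 − 6006 + 2520 = 3754.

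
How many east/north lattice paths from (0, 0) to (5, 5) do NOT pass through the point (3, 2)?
Number of paths = 152

Total paths from (0, 0) to (5, 5): C(10, 5) = 252. Paths through (3, 2): (paths (0, 0) → (3, 2)) × (paths (3, 2) → (5, 5)) = C(5, 3) · C(5, 2) = 10 · 10 = 100. Avoidance count = 252 − 100 = 152.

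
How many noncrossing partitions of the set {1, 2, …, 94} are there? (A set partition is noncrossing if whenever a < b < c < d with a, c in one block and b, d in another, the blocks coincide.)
C_94 = 239993345518077005168915776623476723006280827488229600

These noncrossing partitions are counted by the Catalan number C_n = (1/(n + 1)) · C(2n, n). For n = 94: C_94 = (1/95) · C(188, 94) = 22799367824217315491046998779230288685596678611381812000/95 = 239993345518077005168915776623476723006280827488229600.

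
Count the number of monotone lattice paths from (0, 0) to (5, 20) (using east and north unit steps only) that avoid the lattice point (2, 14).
Number of paths = 43050

Total paths from (0, 0) to (5, 20): C(25, 5) = 53130. Paths through (2, 14): (paths (0, 0) → (2, 14)) × (paths (2, 14) → (5, 20)) = C(16, 2) · C(9, 3) = 120 · 84 = 10080. Avoidance count = 53130 − 10080 = 43050.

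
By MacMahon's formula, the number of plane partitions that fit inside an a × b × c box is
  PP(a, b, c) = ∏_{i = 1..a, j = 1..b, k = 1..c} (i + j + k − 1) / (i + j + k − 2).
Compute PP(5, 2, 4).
PP(5, 2, 4) = 5292

Evaluate the triple product over i = 1..5, j = 1..2, k = 1..4. The factors are (2/1) · (3/2) · (4/3) · (5/4) · (3/2) · (4/3) · (5/4) · (6/5) · … (40 factors total). The numerators and denominators telescope so the product is an integer; carrying out the multiplication exactly gives PP(5, 2, 4) = 5292.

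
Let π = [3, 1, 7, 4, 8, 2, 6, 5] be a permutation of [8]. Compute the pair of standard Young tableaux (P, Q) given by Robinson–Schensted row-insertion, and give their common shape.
P = [1, 2, 5] / [3, 4, 6] / [7, 8];  Q = [1, 3, 5] / [2, 4, 7] / [6, 8];  common shape = (3, 3, 2)

Row-insert the values π_1, π_2, … into P one at a time, bumping the leftmost entry strictly greater than the inserted value down to the next row. The recording tableau Q records, in position (i, j), the step at which that cell was added to P.
  Insert 3 (step 1): P = [3];  Q = [1]
  Insert 1 (step 2): P = [1] / [3];  Q = [1] / [2]
  Insert 7 (step 3): P = [1, 7] / [3];  Q = [1, 3] / [2]
  Insert 4 (step 4): P = [1, 4] / [3, 7];  Q = [1, 3] / [2, 4]
  Insert 8 (step 5): P = [1, 4, 8] / [3, 7];  Q = [1, 3, 5] / [2, 4]
  Insert 2 (step 6): P = [1, 2, 8] / [3, 4] / [7];  Q = [1, 3, 5] / [2, 4] / [6]
  Insert 6 (step 7): P = [1, 2, 6] / [3, 4, 8] / [7];  Q = [1, 3, 5] / [2, 4, 7] / [6]
  Insert 5 (step 8): P = [1, 2, 5] / [3, 4, 6] / [7, 8];  Q = [1, 3, 5] / [2, 4, 7] / [6, 8]
Final shape: (3, 3, 2).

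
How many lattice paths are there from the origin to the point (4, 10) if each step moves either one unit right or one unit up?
Number of paths = 1001

A monotone lattice path from (0, 0) to (4, 10) consists of 4 east steps and 10 north steps in some order, so it is determined by which 4 of the 14 steps are east. The count is C(14, 4) = 1001.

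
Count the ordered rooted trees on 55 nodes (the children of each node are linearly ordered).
C_54 = 451959718027953471447609509424

These ordered rooted trees are counted by the Catalan number C_n = (1/(n + 1)) · C(2n, n). For n = 54: C_54 = (1/55) · C(108, 54) = 24857784491537440929618523018320/55 = 451959718027953471447609509424.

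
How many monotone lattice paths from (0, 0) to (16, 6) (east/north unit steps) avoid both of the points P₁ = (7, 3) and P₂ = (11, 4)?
Number of paths = 32148

Inclusion–exclusion. Total paths: C(22, 16) = 74613. Through P₁: C(10, 7)·C(12, 9) = 26400. Through P₂: C(15, 11)·C(7, 5) = 28665. Since P₁ is strictly southwest of P₂, a monotone path through both must visit P₁ then P₂; paths through both = C(10, 7)·C(5, 4)·C(7, 5) = 12600. Avoid both = 74613 − 26400 − 28665 + 12600 = 32148.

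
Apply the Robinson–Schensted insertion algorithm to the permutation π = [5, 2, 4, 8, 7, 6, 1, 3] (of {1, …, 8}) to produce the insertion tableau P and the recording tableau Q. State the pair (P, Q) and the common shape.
P = [1, 3, 6] / [2, 4] / [5, 7] / [8];  Q = [1, 3, 4] / [2, 5] / [6, 8] / [7];  common shape = (3, 2, 2, 1)

Row-insert the values π_1, π_2, … into P one at a time, bumping the leftmost entry strictly greater than the inserted value down to the next row. The recording tableau Q records, in position (i, j), the step at which that cell was added to P.
  Insert 5 (step 1): P = [5];  Q = [1]
  Insert 2 (step 2): P = [2] / [5];  Q = [1] / [2]
  Insert 4 (step 3): P = [2, 4] / [5];  Q = [1, 3] / [2]
  Insert 8 (step 4): P = [2, 4, 8] / [5];  Q = [1, 3, 4] / [2]
  Insert 7 (step 5): P = [2, 4, 7] / [5, 8];  Q = [1, 3, 4] / [2, 5]
  Insert 6 (step 6): P = [2, 4, 6] / [5, 7] / [8];  Q = [1, 3, 4] / [2, 5] / [6]
  Insert 1 (step 7): P = [1, 4, 6] / [2, 7] / [5] / [8];  Q = [1, 3, 4] / [2, 5] / [6] / [7]
  Insert 3 (step 8): P = [1, 3, 6] / [2, 4] / [5, 7] / [8];  Q = [1, 3, 4] / [2, 5] / [6, 8] / [7]
Final shape: (3, 2, 2, 1).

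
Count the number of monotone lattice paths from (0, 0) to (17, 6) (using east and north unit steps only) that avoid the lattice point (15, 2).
Number of paths = 98907

Total paths from (0, 0) to (17, 6): C(23, 17) = 100947. Paths through (15, 2): (paths (0, 0) → (15, 2)) × (paths (15, 2) → (17, 6)) = C(17, 15) · C(6, 2) = 136 · 15 = 2040. Avoidance count = 100947 − 2040 = 98907.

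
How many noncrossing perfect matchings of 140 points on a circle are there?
C_70 = 1321422108420282270489942177190229544600

These noncrossing handshakes are counted by the Catalan number C_n = (1/(n + 1)) · C(2n, n). For n = 70: C_70 = (1/71) · C(140, 70) = 93820969697840041204785894580506297666600/71 = 1321422108420282270489942177190229544600.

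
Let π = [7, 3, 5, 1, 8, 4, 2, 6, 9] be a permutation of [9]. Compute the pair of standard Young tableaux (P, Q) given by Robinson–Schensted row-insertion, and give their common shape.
P = [1, 2, 6, 9] / [3, 4, 8] / [5] / [7];  Q = [1, 3, 5, 9] / [2, 6, 8] / [4] / [7];  common shape = (4, 3, 1, 1)

Row-insert the values π_1, π_2, … into P one at a time, bumping the leftmost entry strictly greater than the inserted value down to the next row. The recording tableau Q records, in position (i, j), the step at which that cell was added to P.
  Insert 7 (step 1): P = [7];  Q = [1]
  Insert 3 (step 2): P = [3] / [7];  Q = [1] / [2]
  Insert 5 (step 3): P = [3, 5] / [7];  Q = [1, 3] / [2]
  Insert 1 (step 4): P = [1, 5] / [3] / [7];  Q = [1, 3] / [2] / [4]
  Insert 8 (step 5): P = [1, 5, 8] / [3] / [7];  Q = [1, 3, 5] / [2] / [4]
  Insert 4 (step 6): P = [1, 4, 8] / [3, 5] / [7];  Q = [1, 3, 5] / [2, 6] / [4]
  Insert 2 (step 7): P = [1, 2, 8] / [3, 4] / [5] / [7];  Q = [1, 3, 5] / [2, 6] / [4] / [7]
  Insert 6 (step 8): P = [1, 2, 6] / [3, 4, 8] / [5] / [7];  Q = [1, 3, 5] / [2, 6, 8] / [4] / [7]
  Insert 9 (step 9): P = [1, 2, 6, 9] / [3, 4, 8] / [5] / [7];  Q = [1, 3, 5, 9] / [2, 6, 8] / [4] / [7]
Final shape: (4, 3, 1, 1).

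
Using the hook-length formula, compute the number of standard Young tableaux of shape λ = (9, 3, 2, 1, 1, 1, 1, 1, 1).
# SYT of shape (9, 3, 2, 1, 1, 1, 1, 1, 1) = 14378364

Hook-length formula: f^λ = n! / Π hook(c), product over all cells c of the Young diagram. For λ = (9, 3, 2, 1, 1, 1, 1, 1, 1), n = 20 boxes. Hook lengths by row (left-to-right, top-to-bottom): [17, 10, 8, 6, 5, 4, 3, 2, 1]; [10, 3, 1]; [8, 1]; [6]; [5]; [4]; [3]; [2]; [1]. Product of hooks = 169205760000. So f^λ = 20! / 169205760000 = 2432902008176640000 / 169205760000 = 14378364.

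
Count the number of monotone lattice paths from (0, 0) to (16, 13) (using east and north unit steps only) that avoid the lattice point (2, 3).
Number of paths = 48251355

Total paths from (0, 0) to (16, 13): C(29, 16) = 67863915. Paths through (2, 3): (paths (0, 0) → (2, 3)) × (paths (2, 3) → (16, 13)) = C(5, 2) · C(24, 14) = 10 · 1961256 = 19612560. Avoidance count = 67863915 − 19612560 = 48251355.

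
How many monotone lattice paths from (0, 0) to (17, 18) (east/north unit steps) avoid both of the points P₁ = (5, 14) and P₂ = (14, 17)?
Number of paths = 3465907230

Inclusion–exclusion. Total paths: C(35, 17) = 4537567650. Through P₁: C(19, 5)·C(16, 12) = 21162960. Through P₂: C(31, 14)·C(4, 3) = 1060730100. Since P₁ is strictly southwest of P₂, a monotone path through both must visit P₁ then P₂; paths through both = C(19, 5)·C(12, 9)·C(4, 3) = 10232640. Avoid both = 4537567650 − 21162960 − 1060730100 + 10232640 = 3465907230.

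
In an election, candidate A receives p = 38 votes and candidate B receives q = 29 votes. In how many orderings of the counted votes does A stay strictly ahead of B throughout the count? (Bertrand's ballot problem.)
Strict-lead orderings = 1059393756123022320

Total orderings of the 67 votes with 38 for A: C(67, 38) = 7886597962249166160. By the Bertrand ballot formula (Cycle Lemma / reflection principle), the number of orderings in which A is strictly ahead of B throughout is (p − q)/(p + q) · C(p + q, p) = (38 − 29)/(38 + 29) · 7886597962249166160 = 1059393756123022320.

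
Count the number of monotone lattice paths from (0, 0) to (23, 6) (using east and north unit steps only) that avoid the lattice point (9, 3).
Number of paths = 325420

Total paths from (0, 0) to (23, 6): C(29, 23) = 475020. Paths through (9, 3): (paths (0, 0) → (9, 3)) × (paths (9, 3) → (23, 6)) = C(12, 9) · C(17, 14) = 220 · 680 = 149600. Avoidance count = 475020 − 149600 = 325420.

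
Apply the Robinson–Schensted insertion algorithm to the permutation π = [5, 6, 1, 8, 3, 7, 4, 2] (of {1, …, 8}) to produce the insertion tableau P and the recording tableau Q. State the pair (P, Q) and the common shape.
P = [1, 2, 4] / [3, 6, 7] / [5] / [8];  Q = [1, 2, 4] / [3, 5, 6] / [7] / [8];  common shape = (3, 3, 1, 1)

Row-insert the values π_1, π_2, … into P one at a time, bumping the leftmost entry strictly greater than the inserted value down to the next row. The recording tableau Q records, in position (i, j), the step at which that cell was added to P.
  Insert 5 (step 1): P = [5];  Q = [1]
  Insert 6 (step 2): P = [5, 6];  Q = [1, 2]
  Insert 1 (step 3): P = [1, 6] / [5];  Q = [1, 2] / [3]
  Insert 8 (step 4): P = [1, 6, 8] / [5];  Q = [1, 2, 4] / [3]
  Insert 3 (step 5): P = [1, 3, 8] / [5, 6];  Q = [1, 2, 4] / [3, 5]
  Insert 7 (step 6): P = [1, 3, 7] / [5, 6, 8];  Q = [1, 2, 4] / [3, 5, 6]
  Insert 4 (step 7): P = [1, 3, 4] / [5, 6, 7] / [8];  Q = [1, 2, 4] / [3, 5, 6] / [7]
  Insert 2 (step 8): P = [1, 2, 4] / [3, 6, 7] / [5] / [8];  Q = [1, 2, 4] / [3, 5, 6] / [7] / [8]
Final shape: (3, 3, 1, 1).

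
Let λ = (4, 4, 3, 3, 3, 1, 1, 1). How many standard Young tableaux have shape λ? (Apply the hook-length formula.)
# SYT of shape (4, 4, 3, 3, 3, 1, 1, 1) = 30232800

Hook-length formula: f^λ = n! / Π hook(c), product over all cells c of the Young diagram. For λ = (4, 4, 3, 3, 3, 1, 1, 1), n = 20 boxes. Hook lengths by row (left-to-right, top-to-bottom): [11, 7, 6, 2]; [10, 6, 5, 1]; [8, 4, 3]; [7, 3, 2]; [6, 2, 1]; [3]; [2]; [1]. Product of hooks = 80472268800. So f^λ = 20! / 80472268800 = 2432902008176640000 / 80472268800 = 30232800.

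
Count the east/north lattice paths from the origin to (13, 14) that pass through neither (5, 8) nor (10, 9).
Number of paths = 11452703

Inclusion–exclusion. Total paths: C(27, 13) = 20058300. Through P₁: C(13, 5)·C(14, 8) = 3864861. Through P₂: C(19, 10)·C(8, 3) = 5173168. Since P₁ is strictly southwest of P₂, a monotone path through both must visit P₁ then P₂; paths through both = C(13, 5)·C(6, 5)·C(8, 3) = 432432. Avoid both = 20058300 − 3864861 − 5173168 + 432432 = 11452703.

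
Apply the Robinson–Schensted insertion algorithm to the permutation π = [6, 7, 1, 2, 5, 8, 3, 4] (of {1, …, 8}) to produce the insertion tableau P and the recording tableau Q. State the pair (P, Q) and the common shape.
P = [1, 2, 3, 4] / [5, 7, 8] / [6];  Q = [1, 2, 5, 6] / [3, 4, 8] / [7];  common shape = (4, 3, 1)

Row-insert the values π_1, π_2, … into P one at a time, bumping the leftmost entry strictly greater than the inserted value down to the next row. The recording tableau Q records, in position (i, j), the step at which that cell was added to P.
  Insert 6 (step 1): P = [6];  Q = [1]
  Insert 7 (step 2): P = [6, 7];  Q = [1, 2]
  Insert 1 (step 3): P = [1, 7] / [6];  Q = [1, 2] / [3]
  Insert 2 (step 4): P = [1, 2] / [6, 7];  Q = [1, 2] / [3, 4]
  Insert 5 (step 5): P = [1, 2, 5] / [6, 7];  Q = [1, 2, 5] / [3, 4]
  Insert 8 (step 6): P = [1, 2, 5, 8] / [6, 7];  Q = [1, 2, 5, 6] / [3, 4]
  Insert 3 (step 7): P = [1, 2, 3, 8] / [5, 7] / [6];  Q = [1, 2, 5, 6] / [3, 4] / [7]
  Insert 4 (step 8): P = [1, 2, 3, 4] / [5, 7, 8] / [6];  Q = [1, 2, 5, 6] / [3, 4, 8] / [7]
Final shape: (4, 3, 1).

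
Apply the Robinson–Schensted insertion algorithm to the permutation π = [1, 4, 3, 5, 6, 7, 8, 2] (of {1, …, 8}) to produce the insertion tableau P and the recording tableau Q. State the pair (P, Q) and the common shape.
P = [1, 2, 5, 6, 7, 8] / [3] / [4];  Q = [1, 2, 4, 5, 6, 7] / [3] / [8];  common shape = (6, 1, 1)

Row-insert the values π_1, π_2, … into P one at a time, bumping the leftmost entry strictly greater than the inserted value down to the next row. The recording tableau Q records, in position (i, j), the step at which that cell was added to P.
  Insert 1 (step 1): P = [1];  Q = [1]
  Insert 4 (step 2): P = [1, 4];  Q = [1, 2]
  Insert 3 (step 3): P = [1, 3] / [4];  Q = [1, 2] / [3]
  Insert 5 (step 4): P = [1, 3, 5] / [4];  Q = [1, 2, 4] / [3]
  Insert 6 (step 5): P = [1, 3, 5, 6] / [4];  Q = [1, 2, 4, 5] / [3]
  Insert 7 (step 6): P = [1, 3, 5, 6, 7] / [4];  Q = [1, 2, 4, 5, 6] / [3]
  Insert 8 (step 7): P = [1, 3, 5, 6, 7, 8] / [4];  Q = [1, 2, 4, 5, 6, 7] / [3]
  Insert 2 (step 8): P = [1, 2, 5, 6, 7, 8] / [3] / [4];  Q = [1, 2, 4, 5, 6, 7] / [3] / [8]
Final shape: (6, 1, 1).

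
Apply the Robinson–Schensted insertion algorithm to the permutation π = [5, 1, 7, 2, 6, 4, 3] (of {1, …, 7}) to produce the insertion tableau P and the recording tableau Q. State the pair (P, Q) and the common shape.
P = [1, 2, 3] / [4, 6] / [5] / [7];  Q = [1, 3, 5] / [2, 4] / [6] / [7];  common shape = (3, 2, 1, 1)

Row-insert the values π_1, π_2, … into P one at a time, bumping the leftmost entry strictly greater than the inserted value down to the next row. The recording tableau Q records, in position (i, j), the step at which that cell was added to P.
  Insert 5 (step 1): P = [5];  Q = [1]
  Insert 1 (step 2): P = [1] / [5];  Q = [1] / [2]
  Insert 7 (step 3): P = [1, 7] / [5];  Q = [1, 3] / [2]
  Insert 2 (step 4): P = [1, 2] / [5, 7];  Q = [1, 3] / [2, 4]
  Insert 6 (step 5): P = [1, 2, 6] / [5, 7];  Q = [1, 3, 5] / [2, 4]
  Insert 4 (step 6): P = [1, 2, 4] / [5, 6] / [7];  Q = [1, 3, 5] / [2, 4] / [6]
  Insert 3 (step 7): P = [1, 2, 3] / [4, 6] / [5] / [7];  Q = [1, 3, 5] / [2, 4] / [6] / [7]
Final shape: (3, 2, 1, 1).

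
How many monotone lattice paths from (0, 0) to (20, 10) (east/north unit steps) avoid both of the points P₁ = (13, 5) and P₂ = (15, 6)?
Number of paths = 19660599

Inclusion–exclusion. Total paths: C(30, 20) = 30045015. Through P₁: C(18, 13)·C(12, 7) = 6785856. Through P₂: C(21, 15)·C(9, 5) = 6837264. Since P₁ is strictly southwest of P₂, a monotone path through both must visit P₁ then P₂; paths through both = C(18, 13)·C(3, 2)·C(9, 5) = 3238704. Avoid both = 30045015 − 6785856 − 6837264 + 3238704 = 19660599.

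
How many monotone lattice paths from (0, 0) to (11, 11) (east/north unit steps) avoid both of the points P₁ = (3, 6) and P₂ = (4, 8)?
Number of paths = 568164

Inclusion–exclusion. Total paths: C(22, 11) = 705432. Through P₁: C(9, 3)·C(13, 8) = 108108. Through P₂: C(12, 4)·C(10, 7) = 59400. Since P₁ is strictly southwest of P₂, a monotone path through both must visit P₁ then P₂; paths through both = C(9, 3)·C(3, 1)·C(10, 7) = 30240. Avoid both = 705432 − 108108 − 59400 + 30240 = 568164.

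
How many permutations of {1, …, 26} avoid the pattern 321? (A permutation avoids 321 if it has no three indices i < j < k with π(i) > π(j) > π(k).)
C_26 = 18367353072152

These 321-avoiding permutations are counted by the Catalan number C_n = (1/(n + 1)) · C(2n, n). For n = 26: C_26 = (1/27) · C(52, 26) = 495918532948104/27 = 18367353072152.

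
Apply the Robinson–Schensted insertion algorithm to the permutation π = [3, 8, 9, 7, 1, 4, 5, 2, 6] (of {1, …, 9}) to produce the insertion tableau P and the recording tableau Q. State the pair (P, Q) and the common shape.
P = [1, 2, 5, 6] / [3, 4, 9] / [7] / [8];  Q = [1, 2, 3, 9] / [4, 6, 7] / [5] / [8];  common shape = (4, 3, 1, 1)

Row-insert the values π_1, π_2, … into P one at a time, bumping the leftmost entry strictly greater than the inserted value down to the next row. The recording tableau Q records, in position (i, j), the step at which that cell was added to P.
  Insert 3 (step 1): P = [3];  Q = [1]
  Insert 8 (step 2): P = [3, 8];  Q = [1, 2]
  Insert 9 (step 3): P = [3, 8, 9];  Q = [1, 2, 3]
  Insert 7 (step 4): P = [3, 7, 9] / [8];  Q = [1, 2, 3] / [4]
  Insert 1 (step 5): P = [1, 7, 9] / [3] / [8];  Q = [1, 2, 3] / [4] / [5]
  Insert 4 (step 6): P = [1, 4, 9] / [3, 7] / [8];  Q = [1, 2, 3] / [4, 6] / [5]
  Insert 5 (step 7): P = [1, 4, 5] / [3, 7, 9] / [8];  Q = [1, 2, 3] / [4, 6, 7] / [5]
  Insert 2 (step 8): P = [1, 2, 5] / [3, 4, 9] / [7] / [8];  Q = [1, 2, 3] / [4, 6, 7] / [5] / [8]
  Insert 6 (step 9): P = [1, 2, 5, 6] / [3, 4, 9] / [7] / [8];  Q = [1, 2, 3, 9] / [4, 6, 7] / [5] / [8]
Final shape: (4, 3, 1, 1).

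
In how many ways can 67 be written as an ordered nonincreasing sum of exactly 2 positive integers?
p(67, 2 parts) = 33

Partitions of n into exactly k parts are in bijection with partitions of n − k into at most k parts (subtract 1 from each part). So p(67, exactly 2) = p(65, parts ≤ 2). Computing via the recurrence p(m, j) = p(m, j−1) + p(m−j, j) gives 33.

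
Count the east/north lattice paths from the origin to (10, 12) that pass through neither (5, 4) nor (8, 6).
Number of paths = 435680

Inclusion–exclusion. Total paths: C(22, 10) = 646646. Through P₁: C(9, 5)·C(13, 5) = 162162. Through P₂: C(14, 8)·C(8, 2) = 84084. Since P₁ is strictly southwest of P₂, a monotone path through both must visit P₁ then P₂; paths through both = C(9, 5)·C(5, 3)·C(8, 2) = 35280. Avoid both = 646646 − 162162 − 84084 + 35280 = 435680.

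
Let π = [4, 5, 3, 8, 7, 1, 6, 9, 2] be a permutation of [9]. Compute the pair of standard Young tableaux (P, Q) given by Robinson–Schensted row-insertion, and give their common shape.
P = [1, 2, 6, 9] / [3, 5] / [4, 7] / [8];  Q = [1, 2, 4, 8] / [3, 5] / [6, 7] / [9];  common shape = (4, 2, 2, 1)

Row-insert the values π_1, π_2, … into P one at a time, bumping the leftmost entry strictly greater than the inserted value down to the next row. The recording tableau Q records, in position (i, j), the step at which that cell was added to P.
  Insert 4 (step 1): P = [4];  Q = [1]
  Insert 5 (step 2): P = [4, 5];  Q = [1, 2]
  Insert 3 (step 3): P = [3, 5] / [4];  Q = [1, 2] / [3]
  Insert 8 (step 4): P = [3, 5, 8] / [4];  Q = [1, 2, 4] / [3]
  Insert 7 (step 5): P = [3, 5, 7] / [4, 8];  Q = [1, 2, 4] / [3, 5]
  Insert 1 (step 6): P = [1, 5, 7] / [3, 8] / [4];  Q = [1, 2, 4] / [3, 5] / [6]
  Insert 6 (step 7): P = [1, 5, 6] / [3, 7] / [4, 8];  Q = [1, 2, 4] / [3, 5] / [6, 7]
  Insert 9 (step 8): P = [1, 5, 6, 9] / [3, 7] / [4, 8];  Q = [1, 2, 4, 8] / [3, 5] / [6, 7]
  Insert 2 (step 9): P = [1, 2, 6, 9] / [3, 5] / [4, 7] / [8];  Q = [1, 2, 4, 8] / [3, 5] / [6, 7] / [9]
Final shape: (4, 2, 2, 1).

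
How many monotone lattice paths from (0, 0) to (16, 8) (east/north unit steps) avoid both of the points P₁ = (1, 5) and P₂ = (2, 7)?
Number of paths = 730305

Inclusion–exclusion. Total paths: C(24, 16) = 735471. Through P₁: C(6, 1)·C(18, 15) = 4896. Through P₂: C(9, 2)·C(15, 14) = 540. Since P₁ is strictly southwest of P₂, a monotone path through both must visit P₁ then P₂; paths through both = C(6, 1)·C(3, 1)·C(15, 14) = 270. Avoid both = 735471 − 4896 − 540 + 270 = 730305.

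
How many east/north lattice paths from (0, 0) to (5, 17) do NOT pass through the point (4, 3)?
Number of paths = 25809

Total paths from (0, 0) to (5, 17): C(22, 5) = 26334. Paths through (4, 3): (paths (0, 0) → (4, 3)) × (paths (4, 3) → (5, 17)) = C(7, 4) · C(15, 1) = 35 · 15 = 525. Avoidance count = 26334 − 525 = 25809.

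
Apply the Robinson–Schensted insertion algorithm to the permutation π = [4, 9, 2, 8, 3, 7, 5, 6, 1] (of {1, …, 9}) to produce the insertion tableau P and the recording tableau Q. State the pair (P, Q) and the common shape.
P = [1, 3, 5, 6] / [2, 7] / [4] / [8] / [9];  Q = [1, 2, 6, 8] / [3, 4] / [5] / [7] / [9];  common shape = (4, 2, 1, 1, 1)

Row-insert the values π_1, π_2, … into P one at a time, bumping the leftmost entry strictly greater than the inserted value down to the next row. The recording tableau Q records, in position (i, j), the step at which that cell was added to P.
  Insert 4 (step 1): P = [4];  Q = [1]
  Insert 9 (step 2): P = [4, 9];  Q = [1, 2]
  Insert 2 (step 3): P = [2, 9] / [4];  Q = [1, 2] / [3]
  Insert 8 (step 4): P = [2, 8] / [4, 9];  Q = [1, 2] / [3, 4]
  Insert 3 (step 5): P = [2, 3] / [4, 8] / [9];  Q = [1, 2] / [3, 4] / [5]
  Insert 7 (step 6): P = [2, 3, 7] / [4, 8] / [9];  Q = [1, 2, 6] / [3, 4] / [5]
  Insert 5 (step 7): P = [2, 3, 5] / [4, 7] / [8] / [9];  Q = [1, 2, 6] / [3, 4] / [5] / [7]
  Insert 6 (step 8): P = [2, 3, 5, 6] / [4, 7] / [8] / [9];  Q = [1, 2, 6, 8] / [3, 4] / [5] / [7]
  Insert 1 (step 9): P = [1, 3, 5, 6] / [2, 7] / [4] / [8] / [9];  Q = [1, 2, 6, 8] / [3, 4] / [5] / [7] / [9]
Final shape: (4, 2, 1, 1, 1).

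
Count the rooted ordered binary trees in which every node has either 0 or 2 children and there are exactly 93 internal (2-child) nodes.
C_93 = 60960876535340415751462563580829648891969728907438000

These full binary trees are counted by the Catalan number C_n = (1/(n + 1)) · C(2n, n). For n = 93: C_93 = (1/94) · C(186, 93) = 5730322394321999080637480976597986995845154517299172000/94 = 60960876535340415751462563580829648891969728907438000.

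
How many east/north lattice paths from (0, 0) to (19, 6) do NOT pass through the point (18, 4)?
Number of paths = 155155

Total paths from (0, 0) to (19, 6): C(25, 19) = 177100. Paths through (18, 4): (paths (0, 0) → (18, 4)) × (paths (18, 4) → (19, 6)) = C(22, 18) · C(3, 1) = 7315 · 3 = 21945. Avoidance count = 177100 − 21945 = 155155.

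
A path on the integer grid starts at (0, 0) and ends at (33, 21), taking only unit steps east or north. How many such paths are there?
Number of paths = 520341450264090

A monotone lattice path from (0, 0) to (33, 21) consists of 33 east steps and 21 north steps in some order, so it is determined by which 33 of the 54 steps are east. The count is C(54, 33) = 520341450264090.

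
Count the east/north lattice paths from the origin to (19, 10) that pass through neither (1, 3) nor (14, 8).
Number of paths = 12111752

Inclusion–exclusion. Total paths: C(29, 19) = 20030010. Through P₁: C(4, 1)·C(25, 18) = 1922800. Through P₂: C(22, 14)·C(7, 5) = 6715170. Since P₁ is strictly southwest of P₂, a monotone path through both must visit P₁ then P₂; paths through both = C(4, 1)·C(18, 13)·C(7, 5) = 719712. Avoid both = 20030010 − 1922800 − 6715170 + 719712 = 12111752.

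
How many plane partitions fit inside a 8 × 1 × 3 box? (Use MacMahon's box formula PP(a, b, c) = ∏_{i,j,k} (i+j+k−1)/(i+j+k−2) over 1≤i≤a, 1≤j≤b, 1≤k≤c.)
PP(8, 1, 3) = 165

Evaluate the triple product over i = 1..8, j = 1..1, k = 1..3. The factors are (2/1) · (3/2) · (4/3) · (3/2) · (4/3) · (5/4) · (4/3) · (5/4) · … (24 factors total). The numerators and denominators telescope so the product is an integer; carrying out the multiplication exactly gives PP(8, 1, 3) = 165.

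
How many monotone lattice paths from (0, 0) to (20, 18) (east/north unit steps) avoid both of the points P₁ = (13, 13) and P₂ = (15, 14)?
Number of paths = 19499748450

Inclusion–exclusion. Total paths: C(38, 20) = 33578000610. Through P₁: C(26, 13)·C(12, 7) = 8237275200. Through P₂: C(29, 15)·C(9, 5) = 9772403760. Since P₁ is strictly southwest of P₂, a monotone path through both must visit P₁ then P₂; paths through both = C(26, 13)·C(3, 2)·C(9, 5) = 3931426800. Avoid both = 33578000610 − 8237275200 − 9772403760 + 3931426800 = 19499748450.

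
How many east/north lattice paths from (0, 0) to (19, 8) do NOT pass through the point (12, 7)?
Number of paths = 1816971

Total paths from (0, 0) to (19, 8): C(27, 19) = 2220075. Paths through (12, 7): (paths (0, 0) → (12, 7)) × (paths (12, 7) → (19, 8)) = C(19, 12) · C(8, 7) = 50388 · 8 = 403104. Avoidance count = 2220075 − 403104 = 1816971.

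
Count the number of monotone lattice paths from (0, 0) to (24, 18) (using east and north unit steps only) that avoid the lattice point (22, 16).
Number of paths = 220257274470

Total paths from (0, 0) to (24, 18): C(42, 24) = 353697121050. Paths through (22, 16): (paths (0, 0) → (22, 16)) × (paths (22, 16) → (24, 18)) = C(38, 22) · C(4, 2) = 22239974430 · 6 = 133439846580. Avoidance count = 353697121050 − 133439846580 = 220257274470.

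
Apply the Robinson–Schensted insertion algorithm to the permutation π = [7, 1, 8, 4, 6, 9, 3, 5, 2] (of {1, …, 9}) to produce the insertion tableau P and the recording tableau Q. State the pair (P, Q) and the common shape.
P = [1, 2, 5, 9] / [3, 6] / [4, 8] / [7];  Q = [1, 3, 5, 6] / [2, 4] / [7, 8] / [9];  common shape = (4, 2, 2, 1)

Row-insert the values π_1, π_2, … into P one at a time, bumping the leftmost entry strictly greater than the inserted value down to the next row. The recording tableau Q records, in position (i, j), the step at which that cell was added to P.
  Insert 7 (step 1): P = [7];  Q = [1]
  Insert 1 (step 2): P = [1] / [7];  Q = [1] / [2]
  Insert 8 (step 3): P = [1, 8] / [7];  Q = [1, 3] / [2]
  Insert 4 (step 4): P = [1, 4] / [7, 8];  Q = [1, 3] / [2, 4]
  Insert 6 (step 5): P = [1, 4, 6] / [7, 8];  Q = [1, 3, 5] / [2, 4]
  Insert 9 (step 6): P = [1, 4, 6, 9] / [7, 8];  Q = [1, 3, 5, 6] / [2, 4]
  Insert 3 (step 7): P = [1, 3, 6, 9] / [4, 8] / [7];  Q = [1, 3, 5, 6] / [2, 4] / [7]
  Insert 5 (step 8): P = [1, 3, 5, 9] / [4, 6] / [7, 8];  Q = [1, 3, 5, 6] / [2, 4] / [7, 8]
  Insert 2 (step 9): P = [1, 2, 5, 9] / [3, 6] / [4, 8] / [7];  Q = [1, 3, 5, 6] / [2, 4] / [7, 8] / [9]
Final shape: (4, 2, 2, 1).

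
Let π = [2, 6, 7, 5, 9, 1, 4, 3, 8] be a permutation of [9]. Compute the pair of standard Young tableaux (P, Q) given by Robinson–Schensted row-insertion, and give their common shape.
P = [1, 3, 7, 8] / [2, 4, 9] / [5] / [6];  Q = [1, 2, 3, 5] / [4, 7, 9] / [6] / [8];  common shape = (4, 3, 1, 1)

Row-insert the values π_1, π_2, … into P one at a time, bumping the leftmost entry strictly greater than the inserted value down to the next row. The recording tableau Q records, in position (i, j), the step at which that cell was added to P.
  Insert 2 (step 1): P = [2];  Q = [1]
  Insert 6 (step 2): P = [2, 6];  Q = [1, 2]
  Insert 7 (step 3): P = [2, 6, 7];  Q = [1, 2, 3]
  Insert 5 (step 4): P = [2, 5, 7] / [6];  Q = [1, 2, 3] / [4]
  Insert 9 (step 5): P = [2, 5, 7, 9] / [6];  Q = [1, 2, 3, 5] / [4]
  Insert 1 (step 6): P = [1, 5, 7, 9] / [2] / [6];  Q = [1, 2, 3, 5] / [4] / [6]
  Insert 4 (step 7): P = [1, 4, 7, 9] / [2, 5] / [6];  Q = [1, 2, 3, 5] / [4, 7] / [6]
  Insert 3 (step 8): P = [1, 3, 7, 9] / [2, 4] / [5] / [6];  Q = [1, 2, 3, 5] / [4, 7] / [6] / [8]
  Insert 8 (step 9): P = [1, 3, 7, 8] / [2, 4, 9] / [5] / [6];  Q = [1, 2, 3, 5] / [4, 7, 9] / [6] / [8]
Final shape: (4, 3, 1, 1).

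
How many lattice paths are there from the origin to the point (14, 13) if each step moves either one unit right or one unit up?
Number of paths = 20058300

A monotone lattice path from (0, 0) to (14, 13) consists of 14 east steps and 13 north steps in some order, so it is determined by which 14 of the 27 steps are east. The count is C(27, 14) = 20058300.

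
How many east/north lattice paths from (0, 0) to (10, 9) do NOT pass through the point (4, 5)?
Number of paths = 65918

Total paths from (0, 0) to (10, 9): C(19, 10) = 92378. Paths through (4, 5): (paths (0, 0) → (4, 5)) × (paths (4, 5) → (10, 9)) = C(9, 4) · C(10, 6) = 126 · 210 = 26460. Avoidance count = 92378 − 26460 = 65918.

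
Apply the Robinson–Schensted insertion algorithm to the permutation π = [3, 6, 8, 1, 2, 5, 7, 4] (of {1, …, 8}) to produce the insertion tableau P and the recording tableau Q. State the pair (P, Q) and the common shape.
P = [1, 2, 4, 7] / [3, 5, 8] / [6];  Q = [1, 2, 3, 7] / [4, 5, 6] / [8];  common shape = (4, 3, 1)

Row-insert the values π_1, π_2, … into P one at a time, bumping the leftmost entry strictly greater than the inserted value down to the next row. The recording tableau Q records, in position (i, j), the step at which that cell was added to P.
  Insert 3 (step 1): P = [3];  Q = [1]
  Insert 6 (step 2): P = [3, 6];  Q = [1, 2]
  Insert 8 (step 3): P = [3, 6, 8];  Q = [1, 2, 3]
  Insert 1 (step 4): P = [1, 6, 8] / [3];  Q = [1, 2, 3] / [4]
  Insert 2 (step 5): P = [1, 2, 8] / [3, 6];  Q = [1, 2, 3] / [4, 5]
  Insert 5 (step 6): P = [1, 2, 5] / [3, 6, 8];  Q = [1, 2, 3] / [4, 5, 6]
  Insert 7 (step 7): P = [1, 2, 5, 7] / [3, 6, 8];  Q = [1, 2, 3, 7] / [4, 5, 6]
  Insert 4 (step 8): P = [1, 2, 4, 7] / [3, 5, 8] / [6];  Q = [1, 2, 3, 7] / [4, 5, 6] / [8]
Final shape: (4, 3, 1).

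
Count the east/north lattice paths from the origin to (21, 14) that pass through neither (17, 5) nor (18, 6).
Number of paths = 2287612470

Inclusion–exclusion. Total paths: C(35, 21) = 2319959400. Through P₁: C(22, 17)·C(13, 4) = 18828810. Through P₂: C(24, 18)·C(11, 3) = 22208340. Since P₁ is strictly southwest of P₂, a monotone path through both must visit P₁ then P₂; paths through both = C(22, 17)·C(2, 1)·C(11, 3) = 8690220. Avoid both = 2319959400 − 18828810 − 22208340 + 8690220 = 2287612470.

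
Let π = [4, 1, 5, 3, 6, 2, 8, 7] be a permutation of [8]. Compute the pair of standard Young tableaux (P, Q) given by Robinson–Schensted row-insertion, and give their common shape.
P = [1, 2, 6, 7] / [3, 5, 8] / [4];  Q = [1, 3, 5, 7] / [2, 4, 8] / [6];  common shape = (4, 3, 1)

Row-insert the values π_1, π_2, … into P one at a time, bumping the leftmost entry strictly greater than the inserted value down to the next row. The recording tableau Q records, in position (i, j), the step at which that cell was added to P.
  Insert 4 (step 1): P = [4];  Q = [1]
  Insert 1 (step 2): P = [1] / [4];  Q = [1] / [2]
  Insert 5 (step 3): P = [1, 5] / [4];  Q = [1, 3] / [2]
  Insert 3 (step 4): P = [1, 3] / [4, 5];  Q = [1, 3] / [2, 4]
  Insert 6 (step 5): P = [1, 3, 6] / [4, 5];  Q = [1, 3, 5] / [2, 4]
  Insert 2 (step 6): P = [1, 2, 6] / [3, 5] / [4];  Q = [1, 3, 5] / [2, 4] / [6]
  Insert 8 (step 7): P = [1, 2, 6, 8] / [3, 5] / [4];  Q = [1, 3, 5, 7] / [2, 4] / [6]
  Insert 7 (step 8): P = [1, 2, 6, 7] / [3, 5, 8] / [4];  Q = [1, 3, 5, 7] / [2, 4, 8] / [6]
Final shape: (4, 3, 1).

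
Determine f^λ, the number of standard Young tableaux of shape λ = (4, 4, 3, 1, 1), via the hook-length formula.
# SYT of shape (4, 4, 3, 1, 1) = 11583

Hook-length formula: f^λ = n! / Π hook(c), product over all cells c of the Young diagram. For λ = (4, 4, 3, 1, 1), n = 13 boxes. Hook lengths by row (left-to-right, top-to-bottom): [8, 5, 4, 2]; [7, 4, 3, 1]; [5, 2, 1]; [2]; [1]. Product of hooks = 537600. So f^λ = 13! / 537600 = 6227020800 / 537600 = 11583.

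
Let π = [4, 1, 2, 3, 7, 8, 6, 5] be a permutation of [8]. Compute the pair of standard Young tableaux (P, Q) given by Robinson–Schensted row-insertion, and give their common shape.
P = [1, 2, 3, 5, 8] / [4, 6] / [7];  Q = [1, 3, 4, 5, 6] / [2, 7] / [8];  common shape = (5, 2, 1)

Row-insert the values π_1, π_2, … into P one at a time, bumping the leftmost entry strictly greater than the inserted value down to the next row. The recording tableau Q records, in position (i, j), the step at which that cell was added to P.
  Insert 4 (step 1): P = [4];  Q = [1]
  Insert 1 (step 2): P = [1] / [4];  Q = [1] / [2]
  Insert 2 (step 3): P = [1, 2] / [4];  Q = [1, 3] / [2]
  Insert 3 (step 4): P = [1, 2, 3] / [4];  Q = [1, 3, 4] / [2]
  Insert 7 (step 5): P = [1, 2, 3, 7] / [4];  Q = [1, 3, 4, 5] / [2]
  Insert 8 (step 6): P = [1, 2, 3, 7, 8] / [4];  Q = [1, 3, 4, 5, 6] / [2]
  Insert 6 (step 7): P = [1, 2, 3, 6, 8] / [4, 7];  Q = [1, 3, 4, 5, 6] / [2, 7]
  Insert 5 (step 8): P = [1, 2, 3, 5, 8] / [4, 6] / [7];  Q = [1, 3, 4, 5, 6] / [2, 7] / [8]
Final shape: (5, 2, 1).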